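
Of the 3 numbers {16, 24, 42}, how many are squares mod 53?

(16/53) = +1 → QR.
(24/53) = +1 → QR.
(42/53) = +1 → QR.
Total quadratic residues among the 3: 3.

3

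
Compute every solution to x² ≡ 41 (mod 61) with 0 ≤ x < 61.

61 ≡ 1 (mod 4), so we find a root by search.
Trying successive values, 23² = 529 ≡ 41 (mod 61). The other root is 61 − 23 = 38.

23, 38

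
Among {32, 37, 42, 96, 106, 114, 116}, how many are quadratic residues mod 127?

(32/127) = +1 → QR.
(37/127) = +1 → QR.
(42/127) = +1 → QR.
(96/127) = -1 → non-residue.
(106/127) = -1 → non-residue.
(114/127) = -1 → non-residue.
(116/127) = -1 → non-residue.
Total quadratic residues among the 7: 3.

3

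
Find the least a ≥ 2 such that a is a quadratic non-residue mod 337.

(2/337) = +1, so 2 is a residue.
(3/337) = +1, so 3 is a residue.
(4/337) = +1, so 4 is a residue.
(5/337) = −1, so 5 is the smallest positive non-residue mod 337.

5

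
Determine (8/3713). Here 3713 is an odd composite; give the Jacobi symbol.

Pull out 2^3: since 3713 ≡ 1 (mod 8), (2/3713) = +1, so (2/3713)^3 = +1.
Reached (1/3713) = 1. Collecting the sign flips along the way, the symbol is +1.

1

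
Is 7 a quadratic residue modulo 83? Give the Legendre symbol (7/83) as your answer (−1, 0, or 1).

Reciprocity: 7 ≡ 3 and 83 ≡ 3 (mod 4), so (7/83) = −(83/7).
Reduce top mod 7: now compute (6/7).
Pull out 2: since 7 ≡ 7 (mod 8), (2/7) = +1.
Reciprocity: 3 ≡ 3 and 7 ≡ 3 (mod 4), so (3/7) = −(7/3).
Reduce top mod 3: now compute (1/3).
Reached (1/3) = 1. Collecting the sign flips along the way, the symbol is +1.

1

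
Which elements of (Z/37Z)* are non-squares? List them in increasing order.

2,5,6,8,13,14,15,17,18,19,20,22,23,24,29,31,32,35

Square k = 1,…,18 (k and 37−k give the same square):
1²=1, 2²=4, 3²=9, 4²=16, 5²=25, 6²=36, 7²≡12, 8²≡27, 9²≡7, 10²≡26, 11²≡10, 12²≡33, 13²≡21, 14²≡11, 15²≡3, 16²≡34, 17²≡30, 18²≡28 (mod 37).
The residues are {1, 3, 4, 7, 9, 10, 11, 12, 16, 21, 25, 26, 27, 28, 30, 33, 34, 36}; the non-residues are the remaining 18 nonzero classes.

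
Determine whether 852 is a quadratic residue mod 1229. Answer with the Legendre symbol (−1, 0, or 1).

Pull out 2^2: since 1229 ≡ 5 (mod 8), (2/1229) = -1, so (2/1229)^2 = +1.
Reciprocity: 213 ≡ 1 and 1229 ≡ 1 (mod 4), so (213/1229) = +(1229/213).
Reduce top mod 213: now compute (164/213).
Pull out 2^2: since 213 ≡ 5 (mod 8), (2/213) = -1, so (2/213)^2 = +1.
Reciprocity: 41 ≡ 1 and 213 ≡ 1 (mod 4), so (41/213) = +(213/41).
Reduce top mod 41: now compute (8/41).
Pull out 2^3: since 41 ≡ 1 (mod 8), (2/41) = +1, so (2/41)^3 = +1.
Reached (1/41) = 1. Collecting the sign flips along the way, the symbol is +1.

1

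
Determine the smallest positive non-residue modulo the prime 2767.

3

(2/2767) = +1, so 2 is a residue.
(3/2767) = −1, so 3 is the smallest positive non-residue mod 2767.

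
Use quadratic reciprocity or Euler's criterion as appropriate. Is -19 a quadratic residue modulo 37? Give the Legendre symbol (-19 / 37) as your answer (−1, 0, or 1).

-1

First reduce: -19 ≡ 18 (mod 37).
Pull out 2: since 37 ≡ 5 (mod 8), (2/37) = -1.
Reciprocity: 9 ≡ 1 and 37 ≡ 1 (mod 4), so (9/37) = +(37/9).
Reduce top mod 9: now compute (1/9).
Reached (1/9) = 1. Collecting the sign flips along the way, the symbol is -1.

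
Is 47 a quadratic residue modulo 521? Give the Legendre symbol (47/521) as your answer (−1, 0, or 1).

1

Reciprocity: 47 ≡ 3 and 521 ≡ 1 (mod 4), so (47/521) = +(521/47).
Reduce top mod 47: now compute (4/47).
Pull out 2^2: since 47 ≡ 7 (mod 8), (2/47) = +1, so (2/47)^2 = +1.
Reached (1/47) = 1. Collecting the sign flips along the way, the symbol is +1.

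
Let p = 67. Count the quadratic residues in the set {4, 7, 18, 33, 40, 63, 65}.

(4/67) = +1 → QR.
(7/67) = -1 → non-residue.
(18/67) = -1 → non-residue.
(33/67) = +1 → QR.
(40/67) = +1 → QR.
(63/67) = -1 → non-residue.
(65/67) = +1 → QR.
Total quadratic residues among the 7: 4.

4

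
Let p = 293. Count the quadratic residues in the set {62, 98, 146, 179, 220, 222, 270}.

(62/293) = -1 → non-residue.
(98/293) = -1 → non-residue.
(146/293) = -1 → non-residue.
(179/293) = -1 → non-residue.
(220/293) = +1 → QR.
(222/293) = +1 → QR.
(270/293) = -1 → non-residue.
Total quadratic residues among the 7: 2.

2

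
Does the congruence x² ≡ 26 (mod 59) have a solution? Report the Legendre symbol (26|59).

1

Pull out 2: since 59 ≡ 3 (mod 8), (2/59) = -1.
Reciprocity: 13 ≡ 1 and 59 ≡ 3 (mod 4), so (13/59) = +(59/13).
Reduce top mod 13: now compute (7/13).
Reciprocity: 7 ≡ 3 and 13 ≡ 1 (mod 4), so (7/13) = +(13/7).
Reduce top mod 7: now compute (6/7).
Pull out 2: since 7 ≡ 7 (mod 8), (2/7) = +1.
Reciprocity: 3 ≡ 3 and 7 ≡ 3 (mod 4), so (3/7) = −(7/3).
Reduce top mod 3: now compute (1/3).
Reached (1/3) = 1. Collecting the sign flips along the way, the symbol is +1.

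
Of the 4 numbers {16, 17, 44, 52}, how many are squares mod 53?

(16/53) = +1 → QR.
(17/53) = +1 → QR.
(44/53) = +1 → QR.
(52/53) = +1 → QR.
Total quadratic residues among the 4: 4.

4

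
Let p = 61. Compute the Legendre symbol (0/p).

Top reduces to 0: gcd > 1, so the symbol is 0.

0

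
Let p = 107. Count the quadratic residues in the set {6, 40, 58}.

1

(6/107) = -1 → non-residue.
(40/107) = +1 → QR.
(58/107) = -1 → non-residue.
Total quadratic residues among the 3: 1.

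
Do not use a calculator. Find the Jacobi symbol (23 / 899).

-1

Reciprocity: 23 ≡ 3 and 899 ≡ 3 (mod 4), so (23/899) = −(899/23).
Reduce top mod 23: now compute (2/23).
Pull out 2: since 23 ≡ 7 (mod 8), (2/23) = +1.
Reached (1/23) = 1. Collecting the sign flips along the way, the symbol is -1.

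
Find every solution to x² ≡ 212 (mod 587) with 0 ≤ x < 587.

Since 587 ≡ 3 (mod 4), a square root of 212 is 212^((587+1)/4) = 212^147 mod 587.
Repeated squaring: 212^2≡332, 212^4≡455, 212^8≡401, 212^16≡550, 212^32≡195, 212^64≡457, 212^128≡464 (mod 587).
212^147 = 212^(128+16+2+1) ≡ 489 (mod 587).
Check: 489² = 239121 ≡ 212 (mod 587). The two roots are 98 and 489.

98, 489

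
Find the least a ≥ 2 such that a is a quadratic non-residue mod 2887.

(2/2887) = +1, so 2 is a residue.
(3/2887) = −1, so 3 is the smallest positive non-residue mod 2887.

3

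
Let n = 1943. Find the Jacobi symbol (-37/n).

First reduce: -37 ≡ 1906 (mod 1943).
Pull out 2: since 1943 ≡ 7 (mod 8), (2/1943) = +1.
Reciprocity: 953 ≡ 1 and 1943 ≡ 3 (mod 4), so (953/1943) = +(1943/953).
Reduce top mod 953: now compute (37/953).
Reciprocity: 37 ≡ 1 and 953 ≡ 1 (mod 4), so (37/953) = +(953/37).
Reduce top mod 37: now compute (28/37).
Pull out 2^2: since 37 ≡ 5 (mod 8), (2/37) = -1, so (2/37)^2 = +1.
Reciprocity: 7 ≡ 3 and 37 ≡ 1 (mod 4), so (7/37) = +(37/7).
Reduce top mod 7: now compute (2/7).
Pull out 2: since 7 ≡ 7 (mod 8), (2/7) = +1.
Reached (1/7) = 1. Collecting the sign flips along the way, the symbol is +1.

1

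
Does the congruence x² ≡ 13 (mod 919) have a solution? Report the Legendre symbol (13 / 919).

Reciprocity: 13 ≡ 1 and 919 ≡ 3 (mod 4), so (13/919) = +(919/13).
Reduce top mod 13: now compute (9/13).
Reciprocity: 9 ≡ 1 and 13 ≡ 1 (mod 4), so (9/13) = +(13/9).
Reduce top mod 9: now compute (4/9).
Pull out 2^2: since 9 ≡ 1 (mod 8), (2/9) = +1, so (2/9)^2 = +1.
Reached (1/9) = 1. Collecting the sign flips along the way, the symbol is +1.

1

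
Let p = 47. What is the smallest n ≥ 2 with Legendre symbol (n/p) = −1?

(2/47) = +1, so 2 is a residue.
(3/47) = +1, so 3 is a residue.
(4/47) = +1, so 4 is a residue.
(5/47) = −1, so 5 is the smallest positive non-residue mod 47.

5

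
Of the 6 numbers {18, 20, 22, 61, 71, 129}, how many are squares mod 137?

(18/137) = +1 → QR.
(20/137) = -1 → non-residue.
(22/137) = +1 → QR.
(61/137) = +1 → QR.
(71/137) = -1 → non-residue.
(129/137) = +1 → QR.
Total quadratic residues among the 6: 4.

4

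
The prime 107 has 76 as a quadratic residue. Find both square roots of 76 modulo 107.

41, 66

Since 107 ≡ 3 (mod 4), a square root of 76 is 76^((107+1)/4) = 76^27 mod 107.
Repeated squaring: 76^2≡105, 76^4≡4, 76^8≡16, 76^16≡42 (mod 107).
76^27 = 76^(16+8+2+1) ≡ 41 (mod 107).
Check: 41² = 1681 ≡ 76 (mod 107). The two roots are 41 and 66.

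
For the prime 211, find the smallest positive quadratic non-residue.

(2/211) = −1, so 2 is the smallest positive non-residue mod 211.

2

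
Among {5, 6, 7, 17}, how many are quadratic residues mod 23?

1

(5/23) = -1 → non-residue.
(6/23) = +1 → QR.
(7/23) = -1 → non-residue.
(17/23) = -1 → non-residue.
Total quadratic residues among the 4: 1.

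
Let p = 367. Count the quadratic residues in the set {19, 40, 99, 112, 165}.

1

(19/367) = -1 → non-residue.
(40/367) = -1 → non-residue.
(99/367) = -1 → non-residue.
(112/367) = +1 → QR.
(165/367) = -1 → non-residue.
Total quadratic residues among the 5: 1.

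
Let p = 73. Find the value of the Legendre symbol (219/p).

0

First reduce: 219 ≡ 0 (mod 73).
Top reduces to 0: gcd > 1, so the symbol is 0.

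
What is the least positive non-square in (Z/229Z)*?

(2/229) = −1, so 2 is the smallest positive non-residue mod 229.

2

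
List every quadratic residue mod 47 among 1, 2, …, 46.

Square k = 1,…,23 (k and 47−k give the same square):
1²=1, 2²=4, 3²=9, 4²=16, 5²=25, 6²=36, 7²≡2, 8²≡17, 9²≡34, 10²≡6, 11²≡27, 12²≡3, 13²≡28, 14²≡8, 15²≡37, 16²≡21, 17²≡7, 18²≡42, 19²≡32, 20²≡24, 21²≡18, 22²≡14, 23²≡12 (mod 47).
So the quadratic residues mod 47 are {1, 2, 3, 4, 6, 7, 8, 9, 12, 14, 16, 17, 18, 21, 24, 25, 27, 28, 32, 34, 36, 37, 42}.

1,2,3,4,6,7,8,9,12,14,16,17,18,21,24,25,27,28,32,34,36,37,42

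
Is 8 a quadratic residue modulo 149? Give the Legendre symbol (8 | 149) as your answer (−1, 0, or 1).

-1

Pull out 2^3: since 149 ≡ 5 (mod 8), (2/149) = -1, so (2/149)^3 = -1.
Reached (1/149) = 1. Collecting the sign flips along the way, the symbol is -1.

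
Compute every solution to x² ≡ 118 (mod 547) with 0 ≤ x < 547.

Since 547 ≡ 3 (mod 4), a square root of 118 is 118^((547+1)/4) = 118^137 mod 547.
Repeated squaring: 118^2≡249, 118^4≡190, 118^8≡545, 118^16≡4, 118^32≡16, 118^64≡256, 118^128≡443 (mod 547).
118^137 = 118^(128+8+1) ≡ 476 (mod 547).
Check: 476² = 226576 ≡ 118 (mod 547). The two roots are 71 and 476.

71, 476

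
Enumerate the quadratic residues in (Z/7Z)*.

Square k = 1,…,3 (k and 7−k give the same square):
1²=1, 2²=4, 3²≡2 (mod 7).
So the quadratic residues mod 7 are {1, 2, 4}.

1 2 4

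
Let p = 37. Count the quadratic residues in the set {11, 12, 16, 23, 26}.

4

(11/37) = +1 → QR.
(12/37) = +1 → QR.
(16/37) = +1 → QR.
(23/37) = -1 → non-residue.
(26/37) = +1 → QR.
Total quadratic residues among the 5: 4.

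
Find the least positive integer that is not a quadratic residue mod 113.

(2/113) = +1, so 2 is a residue.
(3/113) = −1, so 3 is the smallest positive non-residue mod 113.

3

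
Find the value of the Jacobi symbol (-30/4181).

1

First reduce: -30 ≡ 4151 (mod 4181).
Reciprocity: 4151 ≡ 3 and 4181 ≡ 1 (mod 4), so (4151/4181) = +(4181/4151).
Reduce top mod 4151: now compute (30/4151).
Pull out 2: since 4151 ≡ 7 (mod 8), (2/4151) = +1.
Reciprocity: 15 ≡ 3 and 4151 ≡ 3 (mod 4), so (15/4151) = −(4151/15).
Reduce top mod 15: now compute (11/15).
Reciprocity: 11 ≡ 3 and 15 ≡ 3 (mod 4), so (11/15) = −(15/11).
Reduce top mod 11: now compute (4/11).
Pull out 2^2: since 11 ≡ 3 (mod 8), (2/11) = -1, so (2/11)^2 = +1.
Reached (1/11) = 1. Collecting the sign flips along the way, the symbol is +1.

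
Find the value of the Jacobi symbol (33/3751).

0

Reciprocity: 33 ≡ 1 and 3751 ≡ 3 (mod 4), so (33/3751) = +(3751/33).
Reduce top mod 33: now compute (22/33).
Pull out 2: since 33 ≡ 1 (mod 8), (2/33) = +1.
Reciprocity: 11 ≡ 3 and 33 ≡ 1 (mod 4), so (11/33) = +(33/11).
Reduce top mod 11: now compute (0/11).
Top reduces to 0: gcd > 1, so the symbol is 0.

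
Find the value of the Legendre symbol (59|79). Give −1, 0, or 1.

Euler's criterion: (59/79) ≡ 59^39 (mod 79).
59^2 ≡ 5 (mod 79)
59^4 ≡ 25 (mod 79)
59^8 ≡ 72 (mod 79)
59^16 ≡ 49 (mod 79)
59^32 ≡ 31 (mod 79)
59^39 = 59^(32+4+2+1) ≡ 78 (mod 79).
Result is 78 ≡ −1, so (59/79) = −1.

-1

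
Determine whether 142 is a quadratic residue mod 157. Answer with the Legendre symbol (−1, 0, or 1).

Pull out 2: since 157 ≡ 5 (mod 8), (2/157) = -1.
Reciprocity: 71 ≡ 3 and 157 ≡ 1 (mod 4), so (71/157) = +(157/71).
Reduce top mod 71: now compute (15/71).
Reciprocity: 15 ≡ 3 and 71 ≡ 3 (mod 4), so (15/71) = −(71/15).
Reduce top mod 15: now compute (11/15).
Reciprocity: 11 ≡ 3 and 15 ≡ 3 (mod 4), so (11/15) = −(15/11).
Reduce top mod 11: now compute (4/11).
Pull out 2^2: since 11 ≡ 3 (mod 8), (2/11) = -1, so (2/11)^2 = +1.
Reached (1/11) = 1. Collecting the sign flips along the way, the symbol is -1.

-1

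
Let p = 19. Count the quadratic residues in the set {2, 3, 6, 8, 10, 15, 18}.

1

(2/19) = -1 → non-residue.
(3/19) = -1 → non-residue.
(6/19) = +1 → QR.
(8/19) = -1 → non-residue.
(10/19) = -1 → non-residue.
(15/19) = -1 → non-residue.
(18/19) = -1 → non-residue.
Total quadratic residues among the 7: 1.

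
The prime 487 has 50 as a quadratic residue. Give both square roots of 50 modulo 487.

32, 455

Since 487 ≡ 3 (mod 4), a square root of 50 is 50^((487+1)/4) = 50^122 mod 487.
Repeated squaring: 50^2≡65, 50^4≡329, 50^8≡127, 50^16≡58, 50^32≡442, 50^64≡77 (mod 487).
50^122 = 50^(64+32+16+8+2) ≡ 32 (mod 487).
Check: 32² = 1024 ≡ 50 (mod 487). The two roots are 32 and 455.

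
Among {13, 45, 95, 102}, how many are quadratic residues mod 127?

(13/127) = +1 → QR.
(45/127) = -1 → non-residue.
(95/127) = -1 → non-residue.
(102/127) = -1 → non-residue.
Total quadratic residues among the 4: 1.

1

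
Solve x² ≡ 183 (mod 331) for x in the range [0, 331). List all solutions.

Since 331 ≡ 3 (mod 4), a square root of 183 is 183^((331+1)/4) = 183^83 mod 331.
Repeated squaring: 183^2≡58, 183^4≡54, 183^8≡268, 183^16≡328, 183^32≡9, 183^64≡81 (mod 331).
183^83 = 183^(64+16+2+1) ≡ 281 (mod 331).
Check: 281² = 78961 ≡ 183 (mod 331). The two roots are 50 and 281.

50, 281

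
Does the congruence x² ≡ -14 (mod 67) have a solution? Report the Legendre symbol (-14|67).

First reduce: -14 ≡ 53 (mod 67).
Reciprocity: 53 ≡ 1 and 67 ≡ 3 (mod 4), so (53/67) = +(67/53).
Reduce top mod 53: now compute (14/53).
Pull out 2: since 53 ≡ 5 (mod 8), (2/53) = -1.
Reciprocity: 7 ≡ 3 and 53 ≡ 1 (mod 4), so (7/53) = +(53/7).
Reduce top mod 7: now compute (4/7).
Pull out 2^2: since 7 ≡ 7 (mod 8), (2/7) = +1, so (2/7)^2 = +1.
Reached (1/7) = 1. Collecting the sign flips along the way, the symbol is -1.

-1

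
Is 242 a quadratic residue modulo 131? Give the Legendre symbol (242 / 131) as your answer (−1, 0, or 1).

-1

First reduce: 242 ≡ 111 (mod 131).
Reciprocity: 111 ≡ 3 and 131 ≡ 3 (mod 4), so (111/131) = −(131/111).
Reduce top mod 111: now compute (20/111).
Pull out 2^2: since 111 ≡ 7 (mod 8), (2/111) = +1, so (2/111)^2 = +1.
Reciprocity: 5 ≡ 1 and 111 ≡ 3 (mod 4), so (5/111) = +(111/5).
Reduce top mod 5: now compute (1/5).
Reached (1/5) = 1. Collecting the sign flips along the way, the symbol is -1.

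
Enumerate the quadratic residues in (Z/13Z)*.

1,3,4,9,10,12

Square k = 1,…,6 (k and 13−k give the same square):
1²=1, 2²=4, 3²=9, 4²≡3, 5²≡12, 6²≡10 (mod 13).
So the quadratic residues mod 13 are {1, 3, 4, 9, 10, 12}.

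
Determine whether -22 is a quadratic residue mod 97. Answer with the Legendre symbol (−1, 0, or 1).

1

First reduce: -22 ≡ 75 (mod 97).
Reciprocity: 75 ≡ 3 and 97 ≡ 1 (mod 4), so (75/97) = +(97/75).
Reduce top mod 75: now compute (22/75).
Pull out 2: since 75 ≡ 3 (mod 8), (2/75) = -1.
Reciprocity: 11 ≡ 3 and 75 ≡ 3 (mod 4), so (11/75) = −(75/11).
Reduce top mod 11: now compute (9/11).
Reciprocity: 9 ≡ 1 and 11 ≡ 3 (mod 4), so (9/11) = +(11/9).
Reduce top mod 9: now compute (2/9).
Pull out 2: since 9 ≡ 1 (mod 8), (2/9) = +1.
Reached (1/9) = 1. Collecting the sign flips along the way, the symbol is +1.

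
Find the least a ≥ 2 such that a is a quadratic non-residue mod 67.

(2/67) = −1, so 2 is the smallest positive non-residue mod 67.

2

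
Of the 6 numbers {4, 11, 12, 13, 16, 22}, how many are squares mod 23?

(4/23) = +1 → QR.
(11/23) = -1 → non-residue.
(12/23) = +1 → QR.
(13/23) = +1 → QR.
(16/23) = +1 → QR.
(22/23) = -1 → non-residue.
Total quadratic residues among the 6: 4.

4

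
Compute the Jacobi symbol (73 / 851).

Reciprocity: 73 ≡ 1 and 851 ≡ 3 (mod 4), so (73/851) = +(851/73).
Reduce top mod 73: now compute (48/73).
Pull out 2^4: since 73 ≡ 1 (mod 8), (2/73) = +1, so (2/73)^4 = +1.
Reciprocity: 3 ≡ 3 and 73 ≡ 1 (mod 4), so (3/73) = +(73/3).
Reduce top mod 3: now compute (1/3).
Reached (1/3) = 1. Collecting the sign flips along the way, the symbol is +1.

1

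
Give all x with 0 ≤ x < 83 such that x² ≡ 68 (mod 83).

20, 63

Since 83 ≡ 3 (mod 4), a square root of 68 is 68^((83+1)/4) = 68^21 mod 83.
Repeated squaring: 68^2≡59, 68^4≡78, 68^8≡25, 68^16≡44 (mod 83).
68^21 = 68^(16+4+1) ≡ 63 (mod 83).
Check: 63² = 3969 ≡ 68 (mod 83). The two roots are 20 and 63.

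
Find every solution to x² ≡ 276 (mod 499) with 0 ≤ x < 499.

224, 275

Since 499 ≡ 3 (mod 4), a square root of 276 is 276^((499+1)/4) = 276^125 mod 499.
Repeated squaring: 276^2≡328, 276^4≡299, 276^8≡80, 276^16≡412, 276^32≡84, 276^64≡70 (mod 499).
276^125 = 276^(64+32+16+8+4+1) ≡ 224 (mod 499).
Check: 224² = 50176 ≡ 276 (mod 499). The two roots are 224 and 275.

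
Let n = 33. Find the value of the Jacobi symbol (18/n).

Pull out 2: since 33 ≡ 1 (mod 8), (2/33) = +1.
Reciprocity: 9 ≡ 1 and 33 ≡ 1 (mod 4), so (9/33) = +(33/9).
Reduce top mod 9: now compute (6/9).
Pull out 2: since 9 ≡ 1 (mod 8), (2/9) = +1.
Reciprocity: 3 ≡ 3 and 9 ≡ 1 (mod 4), so (3/9) = +(9/3).
Reduce top mod 3: now compute (0/3).
Top reduces to 0: gcd > 1, so the symbol is 0.

0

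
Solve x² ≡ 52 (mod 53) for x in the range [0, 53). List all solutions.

23, 30

53 ≡ 1 (mod 4), so we find a root by search.
Trying successive values, 23² = 529 ≡ 52 (mod 53). The other root is 53 − 23 = 30.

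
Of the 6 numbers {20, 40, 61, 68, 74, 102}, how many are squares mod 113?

(20/113) = -1 → non-residue.
(40/113) = -1 → non-residue.
(61/113) = +1 → QR.
(68/113) = -1 → non-residue.
(74/113) = -1 → non-residue.
(102/113) = +1 → QR.
Total quadratic residues among the 6: 2.

2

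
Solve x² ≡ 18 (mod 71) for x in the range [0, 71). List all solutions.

Since 71 ≡ 3 (mod 4), a square root of 18 is 18^((71+1)/4) = 18^18 mod 71.
Repeated squaring: 18^2≡40, 18^4≡38, 18^8≡24, 18^16≡8 (mod 71).
18^18 = 18^(16+2) ≡ 36 (mod 71).
Check: 36² = 1296 ≡ 18 (mod 71). The two roots are 35 and 36.

35, 36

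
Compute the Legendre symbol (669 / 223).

0

First reduce: 669 ≡ 0 (mod 223).
Top reduces to 0: gcd > 1, so the symbol is 0.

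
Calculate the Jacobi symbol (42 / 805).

Pull out 2: since 805 ≡ 5 (mod 8), (2/805) = -1.
Reciprocity: 21 ≡ 1 and 805 ≡ 1 (mod 4), so (21/805) = +(805/21).
Reduce top mod 21: now compute (7/21).
Reciprocity: 7 ≡ 3 and 21 ≡ 1 (mod 4), so (7/21) = +(21/7).
Reduce top mod 7: now compute (0/7).
Top reduces to 0: gcd > 1, so the symbol is 0.

0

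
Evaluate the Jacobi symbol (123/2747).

0

Reciprocity: 123 ≡ 3 and 2747 ≡ 3 (mod 4), so (123/2747) = −(2747/123).
Reduce top mod 123: now compute (41/123).
Reciprocity: 41 ≡ 1 and 123 ≡ 3 (mod 4), so (41/123) = +(123/41).
Reduce top mod 41: now compute (0/41).
Top reduces to 0: gcd > 1, so the symbol is 0.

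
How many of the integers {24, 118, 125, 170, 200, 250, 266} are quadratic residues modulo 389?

2

(24/389) = +1 → QR.
(118/389) = -1 → non-residue.
(125/389) = +1 → QR.
(170/389) = -1 → non-residue.
(200/389) = -1 → non-residue.
(250/389) = -1 → non-residue.
(266/389) = -1 → non-residue.
Total quadratic residues among the 7: 2.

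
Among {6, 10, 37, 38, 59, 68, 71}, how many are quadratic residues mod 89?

(6/89) = -1 → non-residue.
(10/89) = +1 → QR.
(37/89) = -1 → non-residue.
(38/89) = -1 → non-residue.
(59/89) = -1 → non-residue.
(68/89) = +1 → QR.
(71/89) = +1 → QR.
Total quadratic residues among the 7: 3.

3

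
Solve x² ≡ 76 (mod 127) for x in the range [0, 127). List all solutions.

40, 87

Since 127 ≡ 3 (mod 4), a square root of 76 is 76^((127+1)/4) = 76^32 mod 127.
Repeated squaring: 76^2≡61, 76^4≡38, 76^8≡47, 76^16≡50, 76^32≡87 (mod 127).
76^32 = 76^(32) ≡ 87 (mod 127).
Check: 87² = 7569 ≡ 76 (mod 127). The two roots are 40 and 87.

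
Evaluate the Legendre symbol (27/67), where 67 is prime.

Reciprocity: 27 ≡ 3 and 67 ≡ 3 (mod 4), so (27/67) = −(67/27).
Reduce top mod 27: now compute (13/27).
Reciprocity: 13 ≡ 1 and 27 ≡ 3 (mod 4), so (13/27) = +(27/13).
Reduce top mod 13: now compute (1/13).
Reached (1/13) = 1. Collecting the sign flips along the way, the symbol is -1.

-1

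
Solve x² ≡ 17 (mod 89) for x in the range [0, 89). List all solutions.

27, 62

89 ≡ 1 (mod 4), so we find a root by search.
Trying successive values, 27² = 729 ≡ 17 (mod 89). The other root is 89 − 27 = 62.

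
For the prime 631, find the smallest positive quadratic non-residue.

(2/631) = +1, so 2 is a residue.
(3/631) = −1, so 3 is the smallest positive non-residue mod 631.

3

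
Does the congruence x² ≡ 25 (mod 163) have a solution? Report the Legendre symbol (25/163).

Reciprocity: 25 ≡ 1 and 163 ≡ 3 (mod 4), so (25/163) = +(163/25).
Reduce top mod 25: now compute (13/25).
Reciprocity: 13 ≡ 1 and 25 ≡ 1 (mod 4), so (13/25) = +(25/13).
Reduce top mod 13: now compute (12/13).
Pull out 2^2: since 13 ≡ 5 (mod 8), (2/13) = -1, so (2/13)^2 = +1.
Reciprocity: 3 ≡ 3 and 13 ≡ 1 (mod 4), so (3/13) = +(13/3).
Reduce top mod 3: now compute (1/3).
Reached (1/3) = 1. Collecting the sign flips along the way, the symbol is +1.

1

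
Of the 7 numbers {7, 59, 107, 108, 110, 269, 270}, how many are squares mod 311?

(7/311) = +1 → QR.
(59/311) = -1 → non-residue.
(107/311) = +1 → QR.
(108/311) = +1 → QR.
(110/311) = -1 → non-residue.
(269/311) = -1 → non-residue.
(270/311) = +1 → QR.
Total quadratic residues among the 7: 4.

4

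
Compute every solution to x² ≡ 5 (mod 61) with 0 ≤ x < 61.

61 ≡ 1 (mod 4), so we find a root by search.
Trying successive values, 26² = 676 ≡ 5 (mod 61). The other root is 61 − 26 = 35.

26, 35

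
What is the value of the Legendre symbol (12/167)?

1

Pull out 2^2: since 167 ≡ 7 (mod 8), (2/167) = +1, so (2/167)^2 = +1.
Reciprocity: 3 ≡ 3 and 167 ≡ 3 (mod 4), so (3/167) = −(167/3).
Reduce top mod 3: now compute (2/3).
Pull out 2: since 3 ≡ 3 (mod 8), (2/3) = -1.
Reached (1/3) = 1. Collecting the sign flips along the way, the symbol is +1.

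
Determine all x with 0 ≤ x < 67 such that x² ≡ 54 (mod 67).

Since 67 ≡ 3 (mod 4), a square root of 54 is 54^((67+1)/4) = 54^17 mod 67.
Repeated squaring: 54^2≡35, 54^4≡19, 54^8≡26, 54^16≡6 (mod 67).
54^17 = 54^(16+1) ≡ 56 (mod 67).
Check: 56² = 3136 ≡ 54 (mod 67). The two roots are 11 and 56.

11, 56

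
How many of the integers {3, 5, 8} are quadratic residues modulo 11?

2

(3/11) = +1 → QR.
(5/11) = +1 → QR.
(8/11) = -1 → non-residue.
Total quadratic residues among the 3: 2.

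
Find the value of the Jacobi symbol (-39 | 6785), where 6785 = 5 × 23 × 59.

-1

First reduce: -39 ≡ 6746 (mod 6785).
Pull out 2: since 6785 ≡ 1 (mod 8), (2/6785) = +1.
Reciprocity: 3373 ≡ 1 and 6785 ≡ 1 (mod 4), so (3373/6785) = +(6785/3373).
Reduce top mod 3373: now compute (39/3373).
Reciprocity: 39 ≡ 3 and 3373 ≡ 1 (mod 4), so (39/3373) = +(3373/39).
Reduce top mod 39: now compute (19/39).
Reciprocity: 19 ≡ 3 and 39 ≡ 3 (mod 4), so (19/39) = −(39/19).
Reduce top mod 19: now compute (1/19).
Reached (1/19) = 1. Collecting the sign flips along the way, the symbol is -1.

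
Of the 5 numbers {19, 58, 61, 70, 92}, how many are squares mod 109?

(19/109) = -1 → non-residue.
(58/109) = -1 → non-residue.
(61/109) = +1 → QR.
(70/109) = -1 → non-residue.
(92/109) = -1 → non-residue.
Total quadratic residues among the 5: 1.

1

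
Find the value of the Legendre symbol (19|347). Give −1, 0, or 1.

Euler's criterion: (19/347) ≡ 19^173 (mod 347).
19^2 ≡ 14 (mod 347)
19^4 ≡ 196 (mod 347)
19^8 ≡ 246 (mod 347)
19^16 ≡ 138 (mod 347)
19^32 ≡ 306 (mod 347)
19^64 ≡ 293 (mod 347)
19^128 ≡ 140 (mod 347)
19^173 = 19^(128+32+8+4+1) ≡ 346 (mod 347).
Result is 346 ≡ −1, so (19/347) = −1.

-1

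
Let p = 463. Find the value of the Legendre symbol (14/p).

Pull out 2: since 463 ≡ 7 (mod 8), (2/463) = +1.
Reciprocity: 7 ≡ 3 and 463 ≡ 3 (mod 4), so (7/463) = −(463/7).
Reduce top mod 7: now compute (1/7).
Reached (1/7) = 1. Collecting the sign flips along the way, the symbol is -1.

-1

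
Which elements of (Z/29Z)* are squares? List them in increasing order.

Square k = 1,…,14 (k and 29−k give the same square):
1²=1, 2²=4, 3²=9, 4²=16, 5²=25, 6²≡7, 7²≡20, 8²≡6, 9²≡23, 10²≡13, 11²≡5, 12²≡28, 13²≡24, 14²≡22 (mod 29).
So the quadratic residues mod 29 are {1, 4, 5, 6, 7, 9, 13, 16, 20, 22, 23, 24, 25, 28}.

1, 4, 5, 6, 7, 9, 13, 16, 20, 22, 23, 24, 25, 28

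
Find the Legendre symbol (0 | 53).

0

Top reduces to 0: gcd > 1, so the symbol is 0.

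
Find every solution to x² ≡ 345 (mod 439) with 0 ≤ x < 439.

Since 439 ≡ 3 (mod 4), a square root of 345 is 345^((439+1)/4) = 345^110 mod 439.
Repeated squaring: 345^2≡56, 345^4≡63, 345^8≡18, 345^16≡324, 345^32≡55, 345^64≡391 (mod 439).
345^110 = 345^(64+32+8+4+2) ≡ 28 (mod 439).
Check: 28² = 784 ≡ 345 (mod 439). The two roots are 28 and 411.

28, 411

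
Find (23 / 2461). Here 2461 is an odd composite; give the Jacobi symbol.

Reciprocity: 23 ≡ 3 and 2461 ≡ 1 (mod 4), so (23/2461) = +(2461/23).
Reduce top mod 23: now compute (0/23).
Top reduces to 0: gcd > 1, so the symbol is 0.

0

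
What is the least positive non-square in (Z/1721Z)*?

(2/1721) = +1, so 2 is a residue.
(3/1721) = −1, so 3 is the smallest positive non-residue mod 1721.

3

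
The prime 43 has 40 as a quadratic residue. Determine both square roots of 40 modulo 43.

13, 30

Since 43 ≡ 3 (mod 4), a square root of 40 is 40^((43+1)/4) = 40^11 mod 43.
Repeated squaring: 40^2≡9, 40^4≡38, 40^8≡25 (mod 43).
40^11 = 40^(8+2+1) ≡ 13 (mod 43).
Check: 13² = 169 ≡ 40 (mod 43). The two roots are 13 and 30.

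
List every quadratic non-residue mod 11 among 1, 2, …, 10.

Square k = 1,…,5 (k and 11−k give the same square):
1²=1, 2²=4, 3²=9, 4²≡5, 5²≡3 (mod 11).
The residues are {1, 3, 4, 5, 9}; the non-residues are the remaining 5 nonzero classes.

2, 6, 7, 8, 10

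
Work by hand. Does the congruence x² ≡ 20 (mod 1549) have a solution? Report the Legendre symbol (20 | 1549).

Pull out 2^2: since 1549 ≡ 5 (mod 8), (2/1549) = -1, so (2/1549)^2 = +1.
Reciprocity: 5 ≡ 1 and 1549 ≡ 1 (mod 4), so (5/1549) = +(1549/5).
Reduce top mod 5: now compute (4/5).
Pull out 2^2: since 5 ≡ 5 (mod 8), (2/5) = -1, so (2/5)^2 = +1.
Reached (1/5) = 1. Collecting the sign flips along the way, the symbol is +1.

1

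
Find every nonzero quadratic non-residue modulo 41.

Square k = 1,…,20 (k and 41−k give the same square):
1²=1, 2²=4, 3²=9, 4²=16, 5²=25, 6²=36, 7²≡8, 8²≡23, 9²≡40, 10²≡18, 11²≡39, 12²≡21, 13²≡5, 14²≡32, 15²≡20, 16²≡10, 17²≡2, 18²≡37, 19²≡33, 20²≡31 (mod 41).
The residues are {1, 2, 4, 5, 8, 9, 10, 16, 18, 20, 21, 23, 25, 31, 32, 33, 36, 37, 39, 40}; the non-residues are the remaining 20 nonzero classes.

3, 6, 7, 11, 12, 13, 14, 15, 17, 19, 22, 24, 26, 27, 28, 29, 30, 34, 35, 38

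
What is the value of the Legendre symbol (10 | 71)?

1

Euler's criterion: (10/71) ≡ 10^35 (mod 71).
10^2 ≡ 29 (mod 71)
10^4 ≡ 60 (mod 71)
10^8 ≡ 50 (mod 71)
10^16 ≡ 15 (mod 71)
10^32 ≡ 12 (mod 71)
10^35 = 10^(32+2+1) ≡ 1 (mod 71).
Result is 1, so (10/71) = 1.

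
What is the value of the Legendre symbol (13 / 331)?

-1

Reciprocity: 13 ≡ 1 and 331 ≡ 3 (mod 4), so (13/331) = +(331/13).
Reduce top mod 13: now compute (6/13).
Pull out 2: since 13 ≡ 5 (mod 8), (2/13) = -1.
Reciprocity: 3 ≡ 3 and 13 ≡ 1 (mod 4), so (3/13) = +(13/3).
Reduce top mod 3: now compute (1/3).
Reached (1/3) = 1. Collecting the sign flips along the way, the symbol is -1.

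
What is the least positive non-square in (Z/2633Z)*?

(2/2633) = +1, so 2 is a residue.
(3/2633) = −1, so 3 is the smallest positive non-residue mod 2633.

3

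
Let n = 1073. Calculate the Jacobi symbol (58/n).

Pull out 2: since 1073 ≡ 1 (mod 8), (2/1073) = +1.
Reciprocity: 29 ≡ 1 and 1073 ≡ 1 (mod 4), so (29/1073) = +(1073/29).
Reduce top mod 29: now compute (0/29).
Top reduces to 0: gcd > 1, so the symbol is 0.

0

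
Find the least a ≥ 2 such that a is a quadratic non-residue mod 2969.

3

(2/2969) = +1, so 2 is a residue.
(3/2969) = −1, so 3 is the smallest positive non-residue mod 2969.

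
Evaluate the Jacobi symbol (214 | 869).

Pull out 2: since 869 ≡ 5 (mod 8), (2/869) = -1.
Reciprocity: 107 ≡ 3 and 869 ≡ 1 (mod 4), so (107/869) = +(869/107).
Reduce top mod 107: now compute (13/107).
Reciprocity: 13 ≡ 1 and 107 ≡ 3 (mod 4), so (13/107) = +(107/13).
Reduce top mod 13: now compute (3/13).
Reciprocity: 3 ≡ 3 and 13 ≡ 1 (mod 4), so (3/13) = +(13/3).
Reduce top mod 3: now compute (1/3).
Reached (1/3) = 1. Collecting the sign flips along the way, the symbol is -1.

-1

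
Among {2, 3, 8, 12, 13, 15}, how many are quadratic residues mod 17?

(2/17) = +1 → QR.
(3/17) = -1 → non-residue.
(8/17) = +1 → QR.
(12/17) = -1 → non-residue.
(13/17) = +1 → QR.
(15/17) = +1 → QR.
Total quadratic residues among the 6: 4.

4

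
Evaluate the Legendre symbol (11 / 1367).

-1

Reciprocity: 11 ≡ 3 and 1367 ≡ 3 (mod 4), so (11/1367) = −(1367/11).
Reduce top mod 11: now compute (3/11).
Reciprocity: 3 ≡ 3 and 11 ≡ 3 (mod 4), so (3/11) = −(11/3).
Reduce top mod 3: now compute (2/3).
Pull out 2: since 3 ≡ 3 (mod 8), (2/3) = -1.
Reached (1/3) = 1. Collecting the sign flips along the way, the symbol is -1.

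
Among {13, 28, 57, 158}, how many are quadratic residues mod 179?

(13/179) = +1 → QR.
(28/179) = -1 → non-residue.
(57/179) = +1 → QR.
(158/179) = +1 → QR.
Total quadratic residues among the 4: 3.

3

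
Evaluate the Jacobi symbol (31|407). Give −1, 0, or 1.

Reciprocity: 31 ≡ 3 and 407 ≡ 3 (mod 4), so (31/407) = −(407/31).
Reduce top mod 31: now compute (4/31).
Pull out 2^2: since 31 ≡ 7 (mod 8), (2/31) = +1, so (2/31)^2 = +1.
Reached (1/31) = 1. Collecting the sign flips along the way, the symbol is -1.

-1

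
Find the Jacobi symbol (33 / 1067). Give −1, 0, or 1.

Reciprocity: 33 ≡ 1 and 1067 ≡ 3 (mod 4), so (33/1067) = +(1067/33).
Reduce top mod 33: now compute (11/33).
Reciprocity: 11 ≡ 3 and 33 ≡ 1 (mod 4), so (11/33) = +(33/11).
Reduce top mod 11: now compute (0/11).
Top reduces to 0: gcd > 1, so the symbol is 0.

0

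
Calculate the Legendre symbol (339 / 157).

First reduce: 339 ≡ 25 (mod 157).
Reciprocity: 25 ≡ 1 and 157 ≡ 1 (mod 4), so (25/157) = +(157/25).
Reduce top mod 25: now compute (7/25).
Reciprocity: 7 ≡ 3 and 25 ≡ 1 (mod 4), so (7/25) = +(25/7).
Reduce top mod 7: now compute (4/7).
Pull out 2^2: since 7 ≡ 7 (mod 8), (2/7) = +1, so (2/7)^2 = +1.
Reached (1/7) = 1. Collecting the sign flips along the way, the symbol is +1.

1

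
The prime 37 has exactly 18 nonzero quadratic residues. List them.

1 3 4 7 9 10 11 12 16 21 25 26 27 28 30 33 34 36

Square k = 1,…,18 (k and 37−k give the same square):
1²=1, 2²=4, 3²=9, 4²=16, 5²=25, 6²=36, 7²≡12, 8²≡27, 9²≡7, 10²≡26, 11²≡10, 12²≡33, 13²≡21, 14²≡11, 15²≡3, 16²≡34, 17²≡30, 18²≡28 (mod 37).
So the quadratic residues mod 37 are {1, 3, 4, 7, 9, 10, 11, 12, 16, 21, 25, 26, 27, 28, 30, 33, 34, 36}.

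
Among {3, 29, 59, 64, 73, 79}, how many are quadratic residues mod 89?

3

(3/89) = -1 → non-residue.
(29/89) = -1 → non-residue.
(59/89) = -1 → non-residue.
(64/89) = +1 → QR.
(73/89) = +1 → QR.
(79/89) = +1 → QR.
Total quadratic residues among the 6: 3.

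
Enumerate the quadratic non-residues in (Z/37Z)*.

2,5,6,8,13,14,15,17,18,19,20,22,23,24,29,31,32,35

Square k = 1,…,18 (k and 37−k give the same square):
1²=1, 2²=4, 3²=9, 4²=16, 5²=25, 6²=36, 7²≡12, 8²≡27, 9²≡7, 10²≡26, 11²≡10, 12²≡33, 13²≡21, 14²≡11, 15²≡3, 16²≡34, 17²≡30, 18²≡28 (mod 37).
The residues are {1, 3, 4, 7, 9, 10, 11, 12, 16, 21, 25, 26, 27, 28, 30, 33, 34, 36}; the non-residues are the remaining 18 nonzero classes.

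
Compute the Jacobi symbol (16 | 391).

1

Pull out 2^4: since 391 ≡ 7 (mod 8), (2/391) = +1, so (2/391)^4 = +1.
Reached (1/391) = 1. Collecting the sign flips along the way, the symbol is +1.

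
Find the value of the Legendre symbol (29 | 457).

Euler's criterion: (29/457) ≡ 29^228 (mod 457).
29^2 ≡ 384 (mod 457)
29^4 ≡ 302 (mod 457)
29^8 ≡ 261 (mod 457)
29^16 ≡ 28 (mod 457)
29^32 ≡ 327 (mod 457)
29^64 ≡ 448 (mod 457)
29^128 ≡ 81 (mod 457)
29^228 = 29^(128+64+32+4) ≡ 1 (mod 457).
Result is 1, so (29/457) = 1.

1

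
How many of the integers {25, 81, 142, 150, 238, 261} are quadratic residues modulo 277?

4

(25/277) = +1 → QR.
(81/277) = +1 → QR.
(142/277) = -1 → non-residue.
(150/277) = -1 → non-residue.
(238/277) = +1 → QR.
(261/277) = +1 → QR.
Total quadratic residues among the 6: 4.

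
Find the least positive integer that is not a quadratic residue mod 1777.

5

(2/1777) = +1, so 2 is a residue.
(3/1777) = +1, so 3 is a residue.
(4/1777) = +1, so 4 is a residue.
(5/1777) = −1, so 5 is the smallest positive non-residue mod 1777.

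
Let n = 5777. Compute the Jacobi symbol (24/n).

-1

Pull out 2^3: since 5777 ≡ 1 (mod 8), (2/5777) = +1, so (2/5777)^3 = +1.
Reciprocity: 3 ≡ 3 and 5777 ≡ 1 (mod 4), so (3/5777) = +(5777/3).
Reduce top mod 3: now compute (2/3).
Pull out 2: since 3 ≡ 3 (mod 8), (2/3) = -1.
Reached (1/3) = 1. Collecting the sign flips along the way, the symbol is -1.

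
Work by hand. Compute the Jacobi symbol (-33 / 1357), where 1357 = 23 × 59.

First reduce: -33 ≡ 1324 (mod 1357).
Pull out 2^2: since 1357 ≡ 5 (mod 8), (2/1357) = -1, so (2/1357)^2 = +1.
Reciprocity: 331 ≡ 3 and 1357 ≡ 1 (mod 4), so (331/1357) = +(1357/331).
Reduce top mod 331: now compute (33/331).
Reciprocity: 33 ≡ 1 and 331 ≡ 3 (mod 4), so (33/331) = +(331/33).
Reduce top mod 33: now compute (1/33).
Reached (1/33) = 1. Collecting the sign flips along the way, the symbol is +1.

1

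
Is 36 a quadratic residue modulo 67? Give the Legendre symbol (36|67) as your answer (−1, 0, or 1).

Pull out 2^2: since 67 ≡ 3 (mod 8), (2/67) = -1, so (2/67)^2 = +1.
Reciprocity: 9 ≡ 1 and 67 ≡ 3 (mod 4), so (9/67) = +(67/9).
Reduce top mod 9: now compute (4/9).
Pull out 2^2: since 9 ≡ 1 (mod 8), (2/9) = +1, so (2/9)^2 = +1.
Reached (1/9) = 1. Collecting the sign flips along the way, the symbol is +1.

1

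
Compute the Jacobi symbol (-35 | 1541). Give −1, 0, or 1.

First reduce: -35 ≡ 1506 (mod 1541).
Pull out 2: since 1541 ≡ 5 (mod 8), (2/1541) = -1.
Reciprocity: 753 ≡ 1 and 1541 ≡ 1 (mod 4), so (753/1541) = +(1541/753).
Reduce top mod 753: now compute (35/753).
Reciprocity: 35 ≡ 3 and 753 ≡ 1 (mod 4), so (35/753) = +(753/35).
Reduce top mod 35: now compute (18/35).
Pull out 2: since 35 ≡ 3 (mod 8), (2/35) = -1.
Reciprocity: 9 ≡ 1 and 35 ≡ 3 (mod 4), so (9/35) = +(35/9).
Reduce top mod 9: now compute (8/9).
Pull out 2^3: since 9 ≡ 1 (mod 8), (2/9) = +1, so (2/9)^3 = +1.
Reached (1/9) = 1. Collecting the sign flips along the way, the symbol is +1.

1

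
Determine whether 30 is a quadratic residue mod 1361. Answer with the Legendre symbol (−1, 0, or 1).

-1

Pull out 2: since 1361 ≡ 1 (mod 8), (2/1361) = +1.
Reciprocity: 15 ≡ 3 and 1361 ≡ 1 (mod 4), so (15/1361) = +(1361/15).
Reduce top mod 15: now compute (11/15).
Reciprocity: 11 ≡ 3 and 15 ≡ 3 (mod 4), so (11/15) = −(15/11).
Reduce top mod 11: now compute (4/11).
Pull out 2^2: since 11 ≡ 3 (mod 8), (2/11) = -1, so (2/11)^2 = +1.
Reached (1/11) = 1. Collecting the sign flips along the way, the symbol is -1.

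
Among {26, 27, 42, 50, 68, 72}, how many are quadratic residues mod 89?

(26/89) = -1 → non-residue.
(27/89) = -1 → non-residue.
(42/89) = +1 → QR.
(50/89) = +1 → QR.
(68/89) = +1 → QR.
(72/89) = +1 → QR.
Total quadratic residues among the 6: 4.

4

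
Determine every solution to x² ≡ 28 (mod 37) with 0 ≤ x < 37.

18, 19

37 ≡ 1 (mod 4), so we find a root by search.
Trying successive values, 18² = 324 ≡ 28 (mod 37). The other root is 37 − 18 = 19.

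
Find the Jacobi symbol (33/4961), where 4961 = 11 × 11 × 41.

Reciprocity: 33 ≡ 1 and 4961 ≡ 1 (mod 4), so (33/4961) = +(4961/33).
Reduce top mod 33: now compute (11/33).
Reciprocity: 11 ≡ 3 and 33 ≡ 1 (mod 4), so (11/33) = +(33/11).
Reduce top mod 11: now compute (0/11).
Top reduces to 0: gcd > 1, so the symbol is 0.

0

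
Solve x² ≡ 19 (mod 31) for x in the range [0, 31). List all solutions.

Since 31 ≡ 3 (mod 4), a square root of 19 is 19^((31+1)/4) = 19^8 mod 31.
Repeated squaring: 19^2≡20, 19^4≡28, 19^8≡9 (mod 31).
19^8 = 19^(8) ≡ 9 (mod 31).
Check: 9² = 81 ≡ 19 (mod 31). The two roots are 9 and 22.

9, 22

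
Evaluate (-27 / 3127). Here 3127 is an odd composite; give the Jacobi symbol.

1

First reduce: -27 ≡ 3100 (mod 3127).
Pull out 2^2: since 3127 ≡ 7 (mod 8), (2/3127) = +1, so (2/3127)^2 = +1.
Reciprocity: 775 ≡ 3 and 3127 ≡ 3 (mod 4), so (775/3127) = −(3127/775).
Reduce top mod 775: now compute (27/775).
Reciprocity: 27 ≡ 3 and 775 ≡ 3 (mod 4), so (27/775) = −(775/27).
Reduce top mod 27: now compute (19/27).
Reciprocity: 19 ≡ 3 and 27 ≡ 3 (mod 4), so (19/27) = −(27/19).
Reduce top mod 19: now compute (8/19).
Pull out 2^3: since 19 ≡ 3 (mod 8), (2/19) = -1, so (2/19)^3 = -1.
Reached (1/19) = 1. Collecting the sign flips along the way, the symbol is +1.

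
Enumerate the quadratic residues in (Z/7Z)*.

1 2 4

Square k = 1,…,3 (k and 7−k give the same square):
1²=1, 2²=4, 3²≡2 (mod 7).
So the quadratic residues mod 7 are {1, 2, 4}.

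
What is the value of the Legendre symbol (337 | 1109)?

Euler's criterion: (337/1109) ≡ 337^554 (mod 1109).
337^2 ≡ 451 (mod 1109)
337^4 ≡ 454 (mod 1109)
337^8 ≡ 951 (mod 1109)
337^16 ≡ 566 (mod 1109)
337^32 ≡ 964 (mod 1109)
337^64 ≡ 1063 (mod 1109)
337^128 ≡ 1007 (mod 1109)
337^256 ≡ 423 (mod 1109)
337^512 ≡ 380 (mod 1109)
337^554 = 337^(512+32+8+2) ≡ 1 (mod 1109).
Result is 1, so (337/1109) = 1.

1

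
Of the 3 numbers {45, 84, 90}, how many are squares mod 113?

(45/113) = -1 → non-residue.
(84/113) = -1 → non-residue.
(90/113) = -1 → non-residue.
Total quadratic residues among the 3: 0.

0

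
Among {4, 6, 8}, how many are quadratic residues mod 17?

(4/17) = +1 → QR.
(6/17) = -1 → non-residue.
(8/17) = +1 → QR.
Total quadratic residues among the 3: 2.

2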